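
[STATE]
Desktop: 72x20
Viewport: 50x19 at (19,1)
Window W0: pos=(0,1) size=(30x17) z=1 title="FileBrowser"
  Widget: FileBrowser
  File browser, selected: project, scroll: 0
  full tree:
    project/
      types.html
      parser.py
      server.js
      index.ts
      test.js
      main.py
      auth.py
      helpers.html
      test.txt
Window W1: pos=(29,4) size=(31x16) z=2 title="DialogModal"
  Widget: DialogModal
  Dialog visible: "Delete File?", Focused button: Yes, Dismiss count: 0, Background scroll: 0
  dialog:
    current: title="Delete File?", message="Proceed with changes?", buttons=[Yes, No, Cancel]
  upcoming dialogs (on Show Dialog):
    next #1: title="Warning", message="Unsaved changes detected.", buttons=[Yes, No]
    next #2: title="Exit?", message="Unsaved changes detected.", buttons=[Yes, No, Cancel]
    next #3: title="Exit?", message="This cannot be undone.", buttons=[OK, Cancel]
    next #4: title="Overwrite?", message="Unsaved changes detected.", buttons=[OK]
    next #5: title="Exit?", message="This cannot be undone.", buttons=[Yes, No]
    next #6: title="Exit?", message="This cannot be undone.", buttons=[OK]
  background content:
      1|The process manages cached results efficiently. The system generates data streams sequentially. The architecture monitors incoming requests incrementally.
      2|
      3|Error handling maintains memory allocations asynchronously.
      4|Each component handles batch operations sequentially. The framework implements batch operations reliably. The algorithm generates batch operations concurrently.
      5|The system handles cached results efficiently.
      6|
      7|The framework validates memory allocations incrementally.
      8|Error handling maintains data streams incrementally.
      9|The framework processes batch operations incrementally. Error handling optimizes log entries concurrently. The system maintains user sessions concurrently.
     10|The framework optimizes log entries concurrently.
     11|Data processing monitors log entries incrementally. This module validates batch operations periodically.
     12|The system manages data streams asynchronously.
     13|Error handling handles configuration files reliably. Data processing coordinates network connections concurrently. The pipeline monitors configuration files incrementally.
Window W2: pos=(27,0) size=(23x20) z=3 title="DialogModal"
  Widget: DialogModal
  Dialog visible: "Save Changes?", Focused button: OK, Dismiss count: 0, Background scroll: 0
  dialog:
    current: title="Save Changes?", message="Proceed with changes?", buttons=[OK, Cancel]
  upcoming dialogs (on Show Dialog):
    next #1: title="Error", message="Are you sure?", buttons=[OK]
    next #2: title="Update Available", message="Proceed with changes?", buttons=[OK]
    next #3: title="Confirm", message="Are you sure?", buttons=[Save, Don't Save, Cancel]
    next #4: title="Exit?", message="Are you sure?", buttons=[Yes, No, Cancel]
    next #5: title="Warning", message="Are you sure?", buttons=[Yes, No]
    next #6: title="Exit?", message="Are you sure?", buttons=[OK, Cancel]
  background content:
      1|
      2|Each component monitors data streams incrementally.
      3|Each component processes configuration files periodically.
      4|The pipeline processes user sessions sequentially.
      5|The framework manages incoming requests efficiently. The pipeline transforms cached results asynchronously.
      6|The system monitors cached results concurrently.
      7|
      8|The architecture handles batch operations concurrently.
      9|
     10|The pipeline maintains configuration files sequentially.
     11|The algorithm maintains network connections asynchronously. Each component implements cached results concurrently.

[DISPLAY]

━━━━━━━━┃ DialogModal         ┃                   
        ┠─────────────────────┨                   
────────┃                     ┃                   
        ┃Each component monito┃━━━━━━━━━┓         
        ┃Each component proces┃         ┃         
        ┃The pipeline processe┃─────────┨         
        ┃The framework manages┃cached re┃         
        ┃Th┌───────────────┐ c┃         ┃         
        ┃  │ Save Changes? │  ┃ains memo┃         
        ┃Th│Proceed with ch│nd┃──────┐h ┃         
        ┃  │ [OK]  Cancel  │  ┃?     │es┃         
        ┃Th└───────────────┘in┃nges? │  ┃         
        ┃The algorithm maintai┃cel   │or┃         
        ┃                     ┃──────┘ta┃         
        ┃                     ┃ses batch┃         
        ┃                     ┃zes log e┃         
━━━━━━━━┃                     ┃tors log ┃         
        ┃                     ┃ata strea┃         
        ┗━━━━━━━━━━━━━━━━━━━━━┛━━━━━━━━━┛         


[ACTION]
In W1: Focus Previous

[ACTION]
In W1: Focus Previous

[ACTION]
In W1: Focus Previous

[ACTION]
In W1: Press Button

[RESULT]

━━━━━━━━┃ DialogModal         ┃                   
        ┠─────────────────────┨                   
────────┃                     ┃                   
        ┃Each component monito┃━━━━━━━━━┓         
        ┃Each component proces┃         ┃         
        ┃The pipeline processe┃─────────┨         
        ┃The framework manages┃cached re┃         
        ┃Th┌───────────────┐ c┃         ┃         
        ┃  │ Save Changes? │  ┃ains memo┃         
        ┃Th│Proceed with ch│nd┃es batch ┃         
        ┃  │ [OK]  Cancel  │  ┃ached res┃         
        ┃Th└───────────────┘in┃         ┃         
        ┃The algorithm maintai┃tes memor┃         
        ┃                     ┃ains data┃         
        ┃                     ┃ses batch┃         
        ┃                     ┃zes log e┃         
━━━━━━━━┃                     ┃tors log ┃         
        ┃                     ┃ata strea┃         
        ┗━━━━━━━━━━━━━━━━━━━━━┛━━━━━━━━━┛         


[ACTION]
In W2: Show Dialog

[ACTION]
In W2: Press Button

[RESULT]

━━━━━━━━┃ DialogModal         ┃                   
        ┠─────────────────────┨                   
────────┃                     ┃                   
        ┃Each component monito┃━━━━━━━━━┓         
        ┃Each component proces┃         ┃         
        ┃The pipeline processe┃─────────┨         
        ┃The framework manages┃cached re┃         
        ┃The system monitors c┃         ┃         
        ┃                     ┃ains memo┃         
        ┃The architecture hand┃es batch ┃         
        ┃                     ┃ached res┃         
        ┃The pipeline maintain┃         ┃         
        ┃The algorithm maintai┃tes memor┃         
        ┃                     ┃ains data┃         
        ┃                     ┃ses batch┃         
        ┃                     ┃zes log e┃         
━━━━━━━━┃                     ┃tors log ┃         
        ┃                     ┃ata strea┃         
        ┗━━━━━━━━━━━━━━━━━━━━━┛━━━━━━━━━┛         


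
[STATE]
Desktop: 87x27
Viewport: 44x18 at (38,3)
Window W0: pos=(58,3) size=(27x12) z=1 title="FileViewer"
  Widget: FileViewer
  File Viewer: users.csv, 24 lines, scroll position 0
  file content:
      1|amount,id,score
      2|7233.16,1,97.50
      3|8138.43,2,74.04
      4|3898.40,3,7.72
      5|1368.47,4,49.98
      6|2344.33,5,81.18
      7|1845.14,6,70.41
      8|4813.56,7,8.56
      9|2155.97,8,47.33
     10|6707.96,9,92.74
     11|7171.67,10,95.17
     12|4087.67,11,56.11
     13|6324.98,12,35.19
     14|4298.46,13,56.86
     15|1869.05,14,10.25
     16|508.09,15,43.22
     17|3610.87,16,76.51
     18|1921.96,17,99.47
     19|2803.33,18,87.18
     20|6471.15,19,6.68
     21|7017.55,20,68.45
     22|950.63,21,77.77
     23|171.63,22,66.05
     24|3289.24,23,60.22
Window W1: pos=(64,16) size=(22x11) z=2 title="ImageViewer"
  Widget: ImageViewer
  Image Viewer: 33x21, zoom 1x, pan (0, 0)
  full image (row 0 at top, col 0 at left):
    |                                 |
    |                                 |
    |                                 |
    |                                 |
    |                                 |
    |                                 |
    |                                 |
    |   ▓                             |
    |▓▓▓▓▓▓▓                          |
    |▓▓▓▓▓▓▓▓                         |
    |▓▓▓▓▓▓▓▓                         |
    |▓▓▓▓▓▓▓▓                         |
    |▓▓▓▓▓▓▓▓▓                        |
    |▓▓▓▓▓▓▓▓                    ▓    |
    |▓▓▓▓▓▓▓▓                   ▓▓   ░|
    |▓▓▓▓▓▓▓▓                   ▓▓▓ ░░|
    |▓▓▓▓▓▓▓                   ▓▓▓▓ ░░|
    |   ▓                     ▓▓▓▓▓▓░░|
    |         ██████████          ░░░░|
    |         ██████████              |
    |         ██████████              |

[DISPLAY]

                    ┏━━━━━━━━━━━━━━━━━━━━━━━
                    ┃ FileViewer            
                    ┠───────────────────────
                    ┃amount,id,score        
                    ┃7233.16,1,97.50        
                    ┃8138.43,2,74.04        
                    ┃3898.40,3,7.72         
                    ┃1368.47,4,49.98        
                    ┃2344.33,5,81.18        
                    ┃1845.14,6,70.41        
                    ┃4813.56,7,8.56         
                    ┗━━━━━━━━━━━━━━━━━━━━━━━
                                            
                          ┏━━━━━━━━━━━━━━━━━
                          ┃ ImageViewer     
                          ┠─────────────────
                          ┃                 
                          ┃                 


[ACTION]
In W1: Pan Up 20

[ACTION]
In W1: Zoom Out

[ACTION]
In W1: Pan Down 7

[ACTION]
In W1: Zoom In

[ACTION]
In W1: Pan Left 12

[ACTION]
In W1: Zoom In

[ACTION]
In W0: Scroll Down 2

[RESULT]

                    ┏━━━━━━━━━━━━━━━━━━━━━━━
                    ┃ FileViewer            
                    ┠───────────────────────
                    ┃8138.43,2,74.04        
                    ┃3898.40,3,7.72         
                    ┃1368.47,4,49.98        
                    ┃2344.33,5,81.18        
                    ┃1845.14,6,70.41        
                    ┃4813.56,7,8.56         
                    ┃2155.97,8,47.33        
                    ┃6707.96,9,92.74        
                    ┗━━━━━━━━━━━━━━━━━━━━━━━
                                            
                          ┏━━━━━━━━━━━━━━━━━
                          ┃ ImageViewer     
                          ┠─────────────────
                          ┃                 
                          ┃                 


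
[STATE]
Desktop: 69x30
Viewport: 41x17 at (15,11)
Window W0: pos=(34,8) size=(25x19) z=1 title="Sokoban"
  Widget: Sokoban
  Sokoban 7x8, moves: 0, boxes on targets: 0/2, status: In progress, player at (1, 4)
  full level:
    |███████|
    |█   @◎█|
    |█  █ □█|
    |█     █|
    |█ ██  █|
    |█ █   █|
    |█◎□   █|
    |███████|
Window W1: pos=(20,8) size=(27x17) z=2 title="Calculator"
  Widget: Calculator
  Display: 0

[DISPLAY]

     ┃                        0┃         
     ┃┌───┬───┬───┬───┐        ┃         
     ┃│ 7 │ 8 │ 9 │ ÷ │        ┃         
     ┃├───┼───┼───┼───┤        ┃         
     ┃│ 4 │ 5 │ 6 │ × │        ┃         
     ┃├───┼───┼───┼───┤        ┃         
     ┃│ 1 │ 2 │ 3 │ - │        ┃         
     ┃├───┼───┼───┼───┤        ┃         
     ┃│ 0 │ . │ = │ + │        ┃2        
     ┃├───┼───┼───┼───┤        ┃         
     ┃│ C │ MC│ MR│ M+│        ┃         
     ┃└───┴───┴───┴───┘        ┃         
     ┃                         ┃         
     ┗━━━━━━━━━━━━━━━━━━━━━━━━━┛         
                   ┃                     
                   ┗━━━━━━━━━━━━━━━━━━━━━
                                         


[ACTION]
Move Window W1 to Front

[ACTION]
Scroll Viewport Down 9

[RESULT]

     ┃│ 7 │ 8 │ 9 │ ÷ │        ┃         
     ┃├───┼───┼───┼───┤        ┃         
     ┃│ 4 │ 5 │ 6 │ × │        ┃         
     ┃├───┼───┼───┼───┤        ┃         
     ┃│ 1 │ 2 │ 3 │ - │        ┃         
     ┃├───┼───┼───┼───┤        ┃         
     ┃│ 0 │ . │ = │ + │        ┃2        
     ┃├───┼───┼───┼───┤        ┃         
     ┃│ C │ MC│ MR│ M+│        ┃         
     ┃└───┴───┴───┴───┘        ┃         
     ┃                         ┃         
     ┗━━━━━━━━━━━━━━━━━━━━━━━━━┛         
                   ┃                     
                   ┗━━━━━━━━━━━━━━━━━━━━━
                                         
                                         
                                         


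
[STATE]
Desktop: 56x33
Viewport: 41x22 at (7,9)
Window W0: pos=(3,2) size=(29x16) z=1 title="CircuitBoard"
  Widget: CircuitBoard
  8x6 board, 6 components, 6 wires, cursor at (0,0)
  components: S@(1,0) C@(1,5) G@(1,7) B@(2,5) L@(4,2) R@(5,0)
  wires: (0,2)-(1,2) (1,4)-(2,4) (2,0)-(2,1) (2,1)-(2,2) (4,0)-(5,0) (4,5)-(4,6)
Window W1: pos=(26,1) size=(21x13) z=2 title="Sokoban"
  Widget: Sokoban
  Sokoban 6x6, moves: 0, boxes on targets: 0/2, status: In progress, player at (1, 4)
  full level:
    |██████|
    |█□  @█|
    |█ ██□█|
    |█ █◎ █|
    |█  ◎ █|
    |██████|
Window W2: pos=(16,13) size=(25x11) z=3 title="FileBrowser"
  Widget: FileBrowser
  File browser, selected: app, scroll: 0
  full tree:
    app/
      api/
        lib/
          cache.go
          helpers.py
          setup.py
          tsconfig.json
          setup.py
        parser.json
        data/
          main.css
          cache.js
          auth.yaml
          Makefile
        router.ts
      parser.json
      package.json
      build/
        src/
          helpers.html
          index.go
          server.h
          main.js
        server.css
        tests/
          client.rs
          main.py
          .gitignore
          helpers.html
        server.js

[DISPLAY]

                 │ ┃██████             ┃ 
 · ─ · ─ ·       · ┃Moves: 0  0/2      ┃ 
                   ┃                   ┃ 
                   ┃                   ┃ 
         ┏━━━━━━━━━━━━━━━━━━━━━━━┓━━━━━┛ 
 ·       ┃ FileBrowser           ┃       
 │       ┠───────────────────────┨       
 R       ┃> [-] app/             ┃       
━━━━━━━━━┃    [+] api/           ┃       
         ┃    parser.json        ┃       
         ┃    package.json       ┃       
         ┃    [+] build/         ┃       
         ┃                       ┃       
         ┃                       ┃       
         ┗━━━━━━━━━━━━━━━━━━━━━━━┛       
                                         
                                         
                                         
                                         
                                         
                                         
                                         


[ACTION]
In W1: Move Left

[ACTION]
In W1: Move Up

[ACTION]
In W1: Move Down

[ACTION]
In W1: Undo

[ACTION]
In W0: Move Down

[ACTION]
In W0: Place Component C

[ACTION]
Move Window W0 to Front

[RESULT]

                 │      ┃█             ┃ 
 · ─ · ─ ·       ·   B  ┃: 0  0/2      ┃ 
                        ┃              ┃ 
                        ┃              ┃ 
                        ┃━━━━━━━━┓━━━━━┛ 
 ·       L           · ─┃        ┃       
 │                      ┃────────┨       
 R                      ┃        ┃       
━━━━━━━━━━━━━━━━━━━━━━━━┛        ┃       
         ┃    parser.json        ┃       
         ┃    package.json       ┃       
         ┃    [+] build/         ┃       
         ┃                       ┃       
         ┃                       ┃       
         ┗━━━━━━━━━━━━━━━━━━━━━━━┛       
                                         
                                         
                                         
                                         
                                         
                                         
                                         


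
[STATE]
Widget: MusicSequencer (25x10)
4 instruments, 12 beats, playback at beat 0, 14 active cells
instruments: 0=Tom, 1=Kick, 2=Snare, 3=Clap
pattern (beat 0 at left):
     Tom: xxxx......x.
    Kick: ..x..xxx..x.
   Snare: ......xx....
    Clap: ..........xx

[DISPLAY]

      ▼12345678901       
   Tom████······█·       
  Kick··█··███··█·       
 Snare······██····       
  Clap··········██       
                         
                         
                         
                         
                         


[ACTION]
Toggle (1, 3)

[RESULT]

      ▼12345678901       
   Tom████······█·       
  Kick··██·███··█·       
 Snare······██····       
  Clap··········██       
                         
                         
                         
                         
                         


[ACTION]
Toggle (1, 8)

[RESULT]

      ▼12345678901       
   Tom████······█·       
  Kick··██·████·█·       
 Snare······██····       
  Clap··········██       
                         
                         
                         
                         
                         


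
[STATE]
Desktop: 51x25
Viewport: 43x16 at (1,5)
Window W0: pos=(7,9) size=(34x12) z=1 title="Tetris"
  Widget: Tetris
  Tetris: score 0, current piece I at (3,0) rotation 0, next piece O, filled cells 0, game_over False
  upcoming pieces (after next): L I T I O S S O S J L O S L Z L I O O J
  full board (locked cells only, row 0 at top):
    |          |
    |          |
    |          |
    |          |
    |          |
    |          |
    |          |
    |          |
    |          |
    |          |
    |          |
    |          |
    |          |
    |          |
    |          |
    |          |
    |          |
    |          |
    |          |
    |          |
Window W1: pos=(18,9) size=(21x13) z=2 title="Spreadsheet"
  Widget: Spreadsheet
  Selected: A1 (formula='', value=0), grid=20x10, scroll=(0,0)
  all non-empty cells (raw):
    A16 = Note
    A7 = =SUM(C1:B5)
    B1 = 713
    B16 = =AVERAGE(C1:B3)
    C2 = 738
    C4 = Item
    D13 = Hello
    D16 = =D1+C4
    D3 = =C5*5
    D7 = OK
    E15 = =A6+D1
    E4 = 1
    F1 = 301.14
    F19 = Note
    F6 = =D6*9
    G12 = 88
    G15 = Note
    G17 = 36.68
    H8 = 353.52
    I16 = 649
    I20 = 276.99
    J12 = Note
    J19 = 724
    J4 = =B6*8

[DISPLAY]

                                           
                                           
                                           
                                           
      ┏━━━━━━━━━━┏━━━━━━━━━━━━━━━━━━━┓━┓   
      ┃ Tetris   ┃ Spreadsheet       ┃ ┃   
      ┠──────────┠───────────────────┨─┨   
      ┃          ┃A1:                ┃ ┃   
      ┃          ┃       A       B   ┃ ┃   
      ┃          ┃-------------------┃ ┃   
      ┃          ┃  1      [0]     71┃ ┃   
      ┃          ┃  2        0       ┃ ┃   
      ┃          ┃  3        0       ┃ ┃   
      ┃          ┃  4        0       ┃ ┃   
      ┃          ┃  5        0       ┃ ┃   
      ┗━━━━━━━━━━┃  6        0       ┃━┛   


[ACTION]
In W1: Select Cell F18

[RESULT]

                                           
                                           
                                           
                                           
      ┏━━━━━━━━━━┏━━━━━━━━━━━━━━━━━━━┓━┓   
      ┃ Tetris   ┃ Spreadsheet       ┃ ┃   
      ┠──────────┠───────────────────┨─┨   
      ┃          ┃F18:               ┃ ┃   
      ┃          ┃       A       B   ┃ ┃   
      ┃          ┃-------------------┃ ┃   
      ┃          ┃  1        0     71┃ ┃   
      ┃          ┃  2        0       ┃ ┃   
      ┃          ┃  3        0       ┃ ┃   
      ┃          ┃  4        0       ┃ ┃   
      ┃          ┃  5        0       ┃ ┃   
      ┗━━━━━━━━━━┃  6        0       ┃━┛   


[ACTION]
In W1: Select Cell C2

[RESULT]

                                           
                                           
                                           
                                           
      ┏━━━━━━━━━━┏━━━━━━━━━━━━━━━━━━━┓━┓   
      ┃ Tetris   ┃ Spreadsheet       ┃ ┃   
      ┠──────────┠───────────────────┨─┨   
      ┃          ┃C2: 738            ┃ ┃   
      ┃          ┃       A       B   ┃ ┃   
      ┃          ┃-------------------┃ ┃   
      ┃          ┃  1        0     71┃ ┃   
      ┃          ┃  2        0       ┃ ┃   
      ┃          ┃  3        0       ┃ ┃   
      ┃          ┃  4        0       ┃ ┃   
      ┃          ┃  5        0       ┃ ┃   
      ┗━━━━━━━━━━┃  6        0       ┃━┛   


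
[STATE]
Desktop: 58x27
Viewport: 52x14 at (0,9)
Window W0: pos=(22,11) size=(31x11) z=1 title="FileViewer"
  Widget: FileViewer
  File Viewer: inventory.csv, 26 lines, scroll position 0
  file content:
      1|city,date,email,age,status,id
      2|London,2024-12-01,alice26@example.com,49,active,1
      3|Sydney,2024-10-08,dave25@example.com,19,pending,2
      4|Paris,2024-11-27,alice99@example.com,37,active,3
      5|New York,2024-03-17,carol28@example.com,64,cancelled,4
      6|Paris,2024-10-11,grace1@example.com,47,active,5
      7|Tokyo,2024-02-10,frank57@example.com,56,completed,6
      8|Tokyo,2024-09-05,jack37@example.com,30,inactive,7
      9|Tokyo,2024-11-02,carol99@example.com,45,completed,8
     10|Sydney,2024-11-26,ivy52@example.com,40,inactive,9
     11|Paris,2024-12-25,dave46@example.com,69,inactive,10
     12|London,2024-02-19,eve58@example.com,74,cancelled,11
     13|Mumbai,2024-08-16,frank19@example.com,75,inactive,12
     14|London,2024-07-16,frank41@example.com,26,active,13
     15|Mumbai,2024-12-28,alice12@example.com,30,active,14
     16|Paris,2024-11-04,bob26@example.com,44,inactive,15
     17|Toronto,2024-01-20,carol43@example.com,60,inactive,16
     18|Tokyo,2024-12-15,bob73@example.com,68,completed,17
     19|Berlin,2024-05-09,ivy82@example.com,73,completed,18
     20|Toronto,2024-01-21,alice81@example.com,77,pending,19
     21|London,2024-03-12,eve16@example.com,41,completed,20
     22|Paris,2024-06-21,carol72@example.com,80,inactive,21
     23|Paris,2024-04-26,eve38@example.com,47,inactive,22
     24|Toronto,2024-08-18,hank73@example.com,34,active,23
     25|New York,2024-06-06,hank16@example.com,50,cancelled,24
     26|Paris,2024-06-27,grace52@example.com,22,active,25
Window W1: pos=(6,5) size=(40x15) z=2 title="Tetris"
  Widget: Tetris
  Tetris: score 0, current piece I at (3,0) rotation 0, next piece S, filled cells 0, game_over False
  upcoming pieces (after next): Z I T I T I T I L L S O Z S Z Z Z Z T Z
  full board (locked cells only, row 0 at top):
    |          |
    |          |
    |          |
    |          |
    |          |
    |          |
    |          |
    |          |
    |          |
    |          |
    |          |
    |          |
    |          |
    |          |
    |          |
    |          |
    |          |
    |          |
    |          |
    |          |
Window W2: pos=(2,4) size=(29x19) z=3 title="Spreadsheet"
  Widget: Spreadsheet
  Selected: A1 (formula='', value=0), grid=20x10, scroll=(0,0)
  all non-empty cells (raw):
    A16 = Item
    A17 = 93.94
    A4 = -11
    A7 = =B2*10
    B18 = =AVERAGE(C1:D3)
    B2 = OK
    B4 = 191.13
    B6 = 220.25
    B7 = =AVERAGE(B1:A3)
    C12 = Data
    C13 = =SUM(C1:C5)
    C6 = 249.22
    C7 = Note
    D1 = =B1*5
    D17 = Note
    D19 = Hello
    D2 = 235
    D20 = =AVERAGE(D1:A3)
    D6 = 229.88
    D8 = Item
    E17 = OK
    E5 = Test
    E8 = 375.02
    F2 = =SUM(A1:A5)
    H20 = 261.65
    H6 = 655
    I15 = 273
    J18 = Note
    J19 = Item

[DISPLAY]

  ┃---------------------------┃              ┃      
  ┃  1      [0]       0       ┃              ┃      
  ┃  2        0OK             ┃              ┃━━━━━━
  ┃  3        0       0       ┃              ┃      
  ┃  4      -11  191.13       ┃              ┃──────
  ┃  5        0       0       ┃              ┃tus,i▲
  ┃  6        0  220.25  249.2┃              ┃26@ex█
  ┃  7 #ERR!          0Note   ┃              ┃5@exa░
  ┃  8        0       0       ┃              ┃9@exa░
  ┃  9        0       0       ┃              ┃ol28@░
  ┃ 10        0       0       ┃━━━━━━━━━━━━━━┛@exam░
  ┃ 11        0       0       ┃24-02-10,frank57@exa▼
  ┃ 12        0       0Data   ┃━━━━━━━━━━━━━━━━━━━━━
  ┗━━━━━━━━━━━━━━━━━━━━━━━━━━━┛                     


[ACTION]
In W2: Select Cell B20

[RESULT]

  ┃---------------------------┃              ┃      
  ┃  1        0       0       ┃              ┃      
  ┃  2        0OK             ┃              ┃━━━━━━
  ┃  3        0       0       ┃              ┃      
  ┃  4      -11  191.13       ┃              ┃──────
  ┃  5        0       0       ┃              ┃tus,i▲
  ┃  6        0  220.25  249.2┃              ┃26@ex█
  ┃  7 #ERR!          0Note   ┃              ┃5@exa░
  ┃  8        0       0       ┃              ┃9@exa░
  ┃  9        0       0       ┃              ┃ol28@░
  ┃ 10        0       0       ┃━━━━━━━━━━━━━━┛@exam░
  ┃ 11        0       0       ┃24-02-10,frank57@exa▼
  ┃ 12        0       0Data   ┃━━━━━━━━━━━━━━━━━━━━━
  ┗━━━━━━━━━━━━━━━━━━━━━━━━━━━┛                     


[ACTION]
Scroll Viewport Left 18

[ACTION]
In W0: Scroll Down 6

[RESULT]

  ┃---------------------------┃              ┃      
  ┃  1        0       0       ┃              ┃      
  ┃  2        0OK             ┃              ┃━━━━━━
  ┃  3        0       0       ┃              ┃      
  ┃  4      -11  191.13       ┃              ┃──────
  ┃  5        0       0       ┃              ┃7@exa▲
  ┃  6        0  220.25  249.2┃              ┃@exam░
  ┃  7 #ERR!          0Note   ┃              ┃9@exa█
  ┃  8        0       0       ┃              ┃@exam░
  ┃  9        0       0       ┃              ┃@exam░
  ┃ 10        0       0       ┃━━━━━━━━━━━━━━┛@exam░
  ┃ 11        0       0       ┃024-08-16,frank19@ex▼
  ┃ 12        0       0Data   ┃━━━━━━━━━━━━━━━━━━━━━
  ┗━━━━━━━━━━━━━━━━━━━━━━━━━━━┛                     


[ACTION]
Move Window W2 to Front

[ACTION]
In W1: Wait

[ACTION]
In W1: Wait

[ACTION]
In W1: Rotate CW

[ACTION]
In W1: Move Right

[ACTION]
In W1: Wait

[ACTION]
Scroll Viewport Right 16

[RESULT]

------------------------┃              ┃            
        0       0       ┃              ┃            
        0OK             ┃              ┃━━━━━━┓     
        0       0       ┃              ┃      ┃     
      -11  191.13       ┃              ┃──────┨     
        0       0       ┃              ┃7@exa▲┃     
        0  220.25  249.2┃              ┃@exam░┃     
 #ERR!          0Note   ┃              ┃9@exa█┃     
        0       0       ┃              ┃@exam░┃     
        0       0       ┃              ┃@exam░┃     
        0       0       ┃━━━━━━━━━━━━━━┛@exam░┃     
        0       0       ┃024-08-16,frank19@ex▼┃     
        0       0Data   ┃━━━━━━━━━━━━━━━━━━━━━┛     
━━━━━━━━━━━━━━━━━━━━━━━━┛                           


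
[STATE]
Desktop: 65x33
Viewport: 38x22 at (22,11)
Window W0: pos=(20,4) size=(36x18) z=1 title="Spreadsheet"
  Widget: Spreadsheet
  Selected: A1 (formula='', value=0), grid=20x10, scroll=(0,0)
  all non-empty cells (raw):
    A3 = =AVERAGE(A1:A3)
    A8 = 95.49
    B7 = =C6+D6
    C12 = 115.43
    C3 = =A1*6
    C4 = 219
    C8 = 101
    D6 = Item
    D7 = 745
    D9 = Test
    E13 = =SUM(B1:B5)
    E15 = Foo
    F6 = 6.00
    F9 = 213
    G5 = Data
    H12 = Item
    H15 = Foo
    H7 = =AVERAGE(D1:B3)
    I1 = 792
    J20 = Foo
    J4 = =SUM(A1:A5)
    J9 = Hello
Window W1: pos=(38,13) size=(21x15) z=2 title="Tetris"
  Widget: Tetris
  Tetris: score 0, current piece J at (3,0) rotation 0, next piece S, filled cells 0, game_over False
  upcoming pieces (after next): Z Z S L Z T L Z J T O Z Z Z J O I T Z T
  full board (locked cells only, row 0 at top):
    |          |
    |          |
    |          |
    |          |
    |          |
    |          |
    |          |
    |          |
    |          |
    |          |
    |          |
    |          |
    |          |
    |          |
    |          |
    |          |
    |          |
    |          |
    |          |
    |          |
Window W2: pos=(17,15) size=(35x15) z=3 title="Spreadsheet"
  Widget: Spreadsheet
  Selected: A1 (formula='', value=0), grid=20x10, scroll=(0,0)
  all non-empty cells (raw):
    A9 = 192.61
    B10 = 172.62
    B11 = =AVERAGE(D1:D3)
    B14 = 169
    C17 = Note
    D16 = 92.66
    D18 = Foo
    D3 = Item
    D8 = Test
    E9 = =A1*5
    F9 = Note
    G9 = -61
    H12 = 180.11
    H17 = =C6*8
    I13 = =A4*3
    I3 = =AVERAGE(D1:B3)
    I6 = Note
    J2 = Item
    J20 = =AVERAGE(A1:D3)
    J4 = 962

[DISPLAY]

 2        0       0       0      ┃    
 3 #CIRC!         0       0      ┃    
 4        0     ┏━━━━━━━━━━━━━━━━━━━┓ 
 5        0     ┃ Tetris            ┃ 
━━━━━━━━━━━━━━━━━━━━━━━━━━━━━┓──────┨ 
eadsheet                     ┃xt:   ┃ 
─────────────────────────────┨░     ┃ 
                             ┃      ┃ 
   A       B       C       D ┃      ┃ 
-----------------------------┃      ┃ 
     [0]       0       0     ┃      ┃ 
       0       0       0     ┃ore:  ┃ 
       0       0       0Item ┃      ┃ 
       0       0       0     ┃      ┃ 
       0       0       0     ┃      ┃ 
       0       0       0     ┃      ┃ 
       0       0       0     ┃━━━━━━┛ 
       0       0       0Test ┃        
━━━━━━━━━━━━━━━━━━━━━━━━━━━━━┛        
                                      
                                      
                                      


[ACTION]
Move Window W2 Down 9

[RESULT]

 2        0       0       0      ┃    
 3 #CIRC!         0       0      ┃    
 4        0     ┏━━━━━━━━━━━━━━━━━━━┓ 
 5        0     ┃ Tetris            ┃ 
 6        0     ┠───────────────────┨ 
 7        0#ERR!┃          │Next:   ┃ 
 8    95.49     ┃          │ ░░     ┃ 
━━━━━━━━━━━━━━━━━━━━━━━━━━━━━┓      ┃ 
eadsheet                     ┃      ┃ 
─────────────────────────────┨      ┃ 
                             ┃      ┃ 
   A       B       C       D ┃ore:  ┃ 
-----------------------------┃      ┃ 
     [0]       0       0     ┃      ┃ 
       0       0       0     ┃      ┃ 
       0       0       0Item ┃      ┃ 
       0       0       0     ┃━━━━━━┛ 
       0       0       0     ┃        
       0       0       0     ┃        
       0       0       0     ┃        
       0       0       0Test ┃        
━━━━━━━━━━━━━━━━━━━━━━━━━━━━━┛        


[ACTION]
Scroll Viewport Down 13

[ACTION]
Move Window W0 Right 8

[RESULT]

      ┃  2        0       0       0   
      ┃  3 #CIRC!         0       0   
      ┃  4      ┏━━━━━━━━━━━━━━━━━━━┓ 
      ┃  5      ┃ Tetris            ┃ 
      ┃  6      ┠───────────────────┨e
      ┃  7      ┃          │Next:   ┃ 
      ┃  8    95┃          │ ░░     ┃ 
━━━━━━━━━━━━━━━━━━━━━━━━━━━━━┓      ┃s
eadsheet                     ┃      ┃ 
─────────────────────────────┨      ┃ 
                             ┃      ┃━
   A       B       C       D ┃ore:  ┃ 
-----------------------------┃      ┃ 
     [0]       0       0     ┃      ┃ 
       0       0       0     ┃      ┃ 
       0       0       0Item ┃      ┃ 
       0       0       0     ┃━━━━━━┛ 
       0       0       0     ┃        
       0       0       0     ┃        
       0       0       0     ┃        
       0       0       0Test ┃        
━━━━━━━━━━━━━━━━━━━━━━━━━━━━━┛        


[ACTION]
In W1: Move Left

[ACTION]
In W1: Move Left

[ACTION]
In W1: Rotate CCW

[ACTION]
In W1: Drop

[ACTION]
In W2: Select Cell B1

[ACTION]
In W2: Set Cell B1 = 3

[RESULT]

      ┃  2        0       0       0   
      ┃  3 #CIRC!         0       0   
      ┃  4      ┏━━━━━━━━━━━━━━━━━━━┓ 
      ┃  5      ┃ Tetris            ┃ 
      ┃  6      ┠───────────────────┨e
      ┃  7      ┃          │Next:   ┃ 
      ┃  8    95┃          │ ░░     ┃ 
━━━━━━━━━━━━━━━━━━━━━━━━━━━━━┓      ┃s
eadsheet                     ┃      ┃ 
─────────────────────────────┨      ┃ 
3                            ┃      ┃━
   A       B       C       D ┃ore:  ┃ 
-----------------------------┃      ┃ 
       0     [3]       0     ┃      ┃ 
       0       0       0     ┃      ┃ 
       0       0       0Item ┃      ┃ 
       0       0       0     ┃━━━━━━┛ 
       0       0       0     ┃        
       0       0       0     ┃        
       0       0       0     ┃        
       0       0       0Test ┃        
━━━━━━━━━━━━━━━━━━━━━━━━━━━━━┛        


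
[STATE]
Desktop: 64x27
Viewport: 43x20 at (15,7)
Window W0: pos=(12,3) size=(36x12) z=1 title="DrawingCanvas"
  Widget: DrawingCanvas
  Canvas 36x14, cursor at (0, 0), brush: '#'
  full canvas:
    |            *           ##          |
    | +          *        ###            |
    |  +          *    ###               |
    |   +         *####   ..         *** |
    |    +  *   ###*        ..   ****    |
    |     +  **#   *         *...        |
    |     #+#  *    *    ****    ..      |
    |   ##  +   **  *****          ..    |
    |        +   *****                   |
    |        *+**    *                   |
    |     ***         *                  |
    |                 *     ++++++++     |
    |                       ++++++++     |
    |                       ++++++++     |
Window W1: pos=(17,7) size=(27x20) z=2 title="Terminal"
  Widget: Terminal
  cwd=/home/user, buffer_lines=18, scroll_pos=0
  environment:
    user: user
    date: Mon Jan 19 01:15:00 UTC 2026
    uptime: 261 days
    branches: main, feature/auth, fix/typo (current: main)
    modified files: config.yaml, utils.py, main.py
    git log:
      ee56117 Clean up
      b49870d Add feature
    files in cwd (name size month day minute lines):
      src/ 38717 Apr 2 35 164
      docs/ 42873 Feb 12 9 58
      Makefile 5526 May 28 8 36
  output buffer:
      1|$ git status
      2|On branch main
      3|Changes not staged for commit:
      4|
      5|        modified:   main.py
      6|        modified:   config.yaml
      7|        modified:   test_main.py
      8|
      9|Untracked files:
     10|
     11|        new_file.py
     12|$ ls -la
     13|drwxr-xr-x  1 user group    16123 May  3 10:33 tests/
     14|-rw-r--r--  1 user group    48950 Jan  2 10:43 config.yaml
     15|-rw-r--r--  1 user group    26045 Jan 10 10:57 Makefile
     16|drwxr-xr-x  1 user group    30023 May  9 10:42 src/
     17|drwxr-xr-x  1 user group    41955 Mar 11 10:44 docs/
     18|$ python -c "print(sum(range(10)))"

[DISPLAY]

  ┏━━━━━━━━━━━━━━━━━━━━━━━━━┓   ┃          
+ ┃ Terminal                ┃   ┃          
 +┠─────────────────────────┨ **┃          
  ┃$ git status             ┃*  ┃          
  ┃On branch main           ┃   ┃          
  ┃Changes not staged for co┃   ┃          
 #┃                         ┃.  ┃          
━━┃        modified:   main.┃━━━┛          
  ┃        modified:   confi┃              
  ┃        modified:   test_┃              
  ┃                         ┃              
  ┃Untracked files:         ┃              
  ┃                         ┃              
  ┃        new_file.py      ┃              
  ┃$ ls -la                 ┃              
  ┃drwxr-xr-x  1 user group ┃              
  ┃-rw-r--r--  1 user group ┃              
  ┃-rw-r--r--  1 user group ┃              
  ┃drwxr-xr-x  1 user group ┃              
  ┗━━━━━━━━━━━━━━━━━━━━━━━━━┛              


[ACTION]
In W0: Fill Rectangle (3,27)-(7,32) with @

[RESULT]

  ┏━━━━━━━━━━━━━━━━━━━━━━━━━┓   ┃          
+ ┃ Terminal                ┃   ┃          
 +┠─────────────────────────┨@@*┃          
  ┃$ git status             ┃@@ ┃          
  ┃On branch main           ┃@@ ┃          
  ┃Changes not staged for co┃@@ ┃          
 #┃                         ┃@@ ┃          
━━┃        modified:   main.┃━━━┛          
  ┃        modified:   confi┃              
  ┃        modified:   test_┃              
  ┃                         ┃              
  ┃Untracked files:         ┃              
  ┃                         ┃              
  ┃        new_file.py      ┃              
  ┃$ ls -la                 ┃              
  ┃drwxr-xr-x  1 user group ┃              
  ┃-rw-r--r--  1 user group ┃              
  ┃-rw-r--r--  1 user group ┃              
  ┃drwxr-xr-x  1 user group ┃              
  ┗━━━━━━━━━━━━━━━━━━━━━━━━━┛              


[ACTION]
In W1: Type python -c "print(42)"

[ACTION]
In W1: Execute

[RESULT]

  ┏━━━━━━━━━━━━━━━━━━━━━━━━━┓   ┃          
+ ┃ Terminal                ┃   ┃          
 +┠─────────────────────────┨@@*┃          
  ┃        modified:   confi┃@@ ┃          
  ┃        modified:   test_┃@@ ┃          
  ┃                         ┃@@ ┃          
 #┃Untracked files:         ┃@@ ┃          
━━┃                         ┃━━━┛          
  ┃        new_file.py      ┃              
  ┃$ ls -la                 ┃              
  ┃drwxr-xr-x  1 user group ┃              
  ┃-rw-r--r--  1 user group ┃              
  ┃-rw-r--r--  1 user group ┃              
  ┃drwxr-xr-x  1 user group ┃              
  ┃drwxr-xr-x  1 user group ┃              
  ┃$ python -c "print(sum(ra┃              
  ┃$ python -c "print(42)"  ┃              
  ┃42                       ┃              
  ┃$ █                      ┃              
  ┗━━━━━━━━━━━━━━━━━━━━━━━━━┛              


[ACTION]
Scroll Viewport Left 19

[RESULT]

            ┃ +  ┏━━━━━━━━━━━━━━━━━━━━━━━━━
            ┃  + ┃ Terminal                
            ┃   +┠─────────────────────────
            ┃    ┃        modified:   confi
            ┃    ┃        modified:   test_
            ┃    ┃                         
            ┃   #┃Untracked files:         
            ┗━━━━┃                         
                 ┃        new_file.py      
                 ┃$ ls -la                 
                 ┃drwxr-xr-x  1 user group 
                 ┃-rw-r--r--  1 user group 
                 ┃-rw-r--r--  1 user group 
                 ┃drwxr-xr-x  1 user group 
                 ┃drwxr-xr-x  1 user group 
                 ┃$ python -c "print(sum(ra
                 ┃$ python -c "print(42)"  
                 ┃42                       
                 ┃$ █                      
                 ┗━━━━━━━━━━━━━━━━━━━━━━━━━
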